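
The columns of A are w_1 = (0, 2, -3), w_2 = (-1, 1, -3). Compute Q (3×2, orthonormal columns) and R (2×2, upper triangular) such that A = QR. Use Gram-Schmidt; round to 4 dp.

Q = [[0.0000, -0.7687], [0.5547, -0.5322], [-0.8321, -0.3548]], R = [[3.6056, 3.0509], [0.0000, 1.3009]]

e_1 = w_1/‖w_1‖ = (0, 2, -3)/3.6056 = (0.0000, 0.5547, -0.8321).
r_{12} = e_1·w_2 = 3.0509.
u_2 = w_2 − 3.0509·e_1 = (-1.0000, -0.6923, -0.4615).
‖u_2‖ = 1.3009, so e_2 = (-0.7687, -0.5322, -0.3548).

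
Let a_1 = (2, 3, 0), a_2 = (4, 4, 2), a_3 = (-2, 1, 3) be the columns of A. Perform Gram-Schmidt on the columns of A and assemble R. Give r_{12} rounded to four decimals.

e_1 = a_1/‖a_1‖ = (2, 3, 0)/3.6056 = (0.5547, 0.8321, 0.0000).
r_{12} = e_1·a_2 = 5.5470.

r_{12} = 5.5470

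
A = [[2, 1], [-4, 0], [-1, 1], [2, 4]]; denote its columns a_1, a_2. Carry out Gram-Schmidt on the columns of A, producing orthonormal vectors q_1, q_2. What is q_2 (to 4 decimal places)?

q_2 = (0.0729, 0.3748, 0.3540, 0.8537)

a_1 = (2, -4, -1, 2); ‖a_1‖ = 5.0000, so q_1 = (0.4000, -0.8000, -0.2000, 0.4000).
q_1·a_2 = 0.4000·1 + (-0.8000)·0 + (-0.2000)·1 + 0.4000·4 = 1.8000.
u_2 = a_2 − 1.8000·q_1 = (0.2800, 1.4400, 1.3600, 3.2800).
‖u_2‖ = 3.8419, so q_2 = (0.0729, 0.3748, 0.3540, 0.8537).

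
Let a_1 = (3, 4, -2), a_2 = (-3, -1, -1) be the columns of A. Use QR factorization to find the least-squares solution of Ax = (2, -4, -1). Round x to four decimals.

e_1 = a_1/‖a_1‖ = (3, 4, -2)/5.3852 = (0.5571, 0.7428, -0.3714).
r_{12} = e_1·a_2 = -2.0426.
u_2 = a_2 + 2.0426·e_1 = (-1.8621, 0.5172, -1.7586).
‖u_2‖ = 2.6130, so e_2 = (-0.7126, 0.1980, -0.6730).
Qᵀb = (-1.4856, -1.5440).
Back-substitute: x_2 = -1.5440/2.6130 = -0.5909.
x_1 = (-1.4856 + 2.0426·(-0.5909))/5.3852 = -0.5000.

x = (-0.5000, -0.5909)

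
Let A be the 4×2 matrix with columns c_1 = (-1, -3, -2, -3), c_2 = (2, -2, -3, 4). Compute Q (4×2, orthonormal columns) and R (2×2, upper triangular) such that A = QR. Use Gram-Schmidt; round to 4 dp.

q_1 = c_1/‖c_1‖ = (-1, -3, -2, -3)/4.7958 = (-0.2085, -0.6255, -0.4170, -0.6255).
r_{12} = q_1·c_2 = -0.4170.
u_2 = c_2 + 0.4170·q_1 = (1.9130, -2.2609, -3.1739, 3.7391).
‖u_2‖ = 5.7294, so q_2 = (0.3339, -0.3946, -0.5540, 0.6526).

Q = [[-0.2085, 0.3339], [-0.6255, -0.3946], [-0.4170, -0.5540], [-0.6255, 0.6526]], R = [[4.7958, -0.4170], [0.0000, 5.7294]]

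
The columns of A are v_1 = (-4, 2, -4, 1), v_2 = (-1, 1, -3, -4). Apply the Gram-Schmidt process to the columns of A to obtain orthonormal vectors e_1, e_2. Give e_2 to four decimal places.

v_1 = (-4, 2, -4, 1); ‖v_1‖ = 6.0828, so e_1 = (-0.6576, 0.3288, -0.6576, 0.1644).
e_1·v_2 = (-0.6576)·(-1) + 0.3288·1 + (-0.6576)·(-3) + 0.1644·(-4) = 2.3016.
u_2 = v_2 − 2.3016·e_1 = (0.5135, 0.2432, -1.4865, -4.3784).
‖u_2‖ = 4.6586, so e_2 = (0.1102, 0.0522, -0.3191, -0.9398).

e_2 = (0.1102, 0.0522, -0.3191, -0.9398)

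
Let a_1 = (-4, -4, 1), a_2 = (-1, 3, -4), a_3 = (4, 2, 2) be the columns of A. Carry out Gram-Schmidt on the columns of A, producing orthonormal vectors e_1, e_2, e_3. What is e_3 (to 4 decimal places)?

e_3 = (-0.4865, 0.6362, 0.5988)

a_1 = (-4, -4, 1); ‖a_1‖ = 5.7446, so e_1 = (-0.6963, -0.6963, 0.1741).
e_1·a_2 = (-0.6963)·(-1) + (-0.6963)·3 + 0.1741·(-4) = -2.0889.
u_2 = a_2 + 2.0889·e_1 = (-2.4545, 1.5455, -3.6364).
‖u_2‖ = 4.6515, so e_2 = (-0.5277, 0.3322, -0.7818).
e_1·a_3 = (-0.6963)·4 + (-0.6963)·2 + 0.1741·2 = -3.8297; e_2·a_3 = (-0.5277)·4 + 0.3322·2 + (-0.7818)·2 = -3.0098.
u_3 = a_3 + 3.8297·e_1 + 3.0098·e_2 = (-0.2549, 0.3333, 0.3137).
‖u_3‖ = 0.5239, so e_3 = (-0.4865, 0.6362, 0.5988).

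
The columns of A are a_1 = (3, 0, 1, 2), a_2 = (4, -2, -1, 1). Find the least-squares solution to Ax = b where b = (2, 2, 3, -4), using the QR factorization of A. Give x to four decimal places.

a_1 = (3, 0, 1, 2); ‖a_1‖ = 3.7417, so e_1 = (0.8018, 0.0000, 0.2673, 0.5345).
e_1·a_2 = 0.8018·4 + 0.0000·(-2) + 0.2673·(-1) + 0.5345·1 = 3.4744.
u_2 = a_2 − 3.4744·e_1 = (1.2143, -2.0000, -1.9286, -0.8571).
‖u_2‖ = 3.1510, so e_2 = (0.3854, -0.6347, -0.6121, -0.2720).
Qᵀb = (0.2673, -1.2468).
Back-substitute: x_2 = -1.2468/3.1510 = -0.3957.
x_1 = (0.2673 − 3.4744·(-0.3957))/3.7417 = 0.4388.

x = (0.4388, -0.3957)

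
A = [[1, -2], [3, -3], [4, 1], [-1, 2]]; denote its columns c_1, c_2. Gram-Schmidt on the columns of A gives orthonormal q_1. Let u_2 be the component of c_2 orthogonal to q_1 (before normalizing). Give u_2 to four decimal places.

u_2 = (-1.6667, -2.0000, 2.3333, 1.6667)

c_1 = (1, 3, 4, -1); ‖c_1‖ = 5.1962, so q_1 = (0.1925, 0.5774, 0.7698, -0.1925).
q_1·c_2 = 0.1925·(-2) + 0.5774·(-3) + 0.7698·1 + (-0.1925)·2 = -1.7321.
u_2 = c_2 + 1.7321·q_1 = (-1.6667, -2.0000, 2.3333, 1.6667).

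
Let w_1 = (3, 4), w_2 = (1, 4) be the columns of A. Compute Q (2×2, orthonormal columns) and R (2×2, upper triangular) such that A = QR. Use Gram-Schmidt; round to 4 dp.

w_1 = (3, 4); ‖w_1‖ = 5.0000, so e_1 = (0.6000, 0.8000).
e_1·w_2 = 0.6000·1 + 0.8000·4 = 3.8000.
u_2 = w_2 − 3.8000·e_1 = (-1.2800, 0.9600).
‖u_2‖ = 1.6000, so e_2 = (-0.8000, 0.6000).

Q = [[0.6000, -0.8000], [0.8000, 0.6000]], R = [[5.0000, 3.8000], [0.0000, 1.6000]]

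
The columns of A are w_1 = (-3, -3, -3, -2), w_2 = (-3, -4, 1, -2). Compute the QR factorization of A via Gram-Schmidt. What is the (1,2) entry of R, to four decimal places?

r_{12} = 3.9513

q_1 = w_1/‖w_1‖ = (-3, -3, -3, -2)/5.5678 = (-0.5388, -0.5388, -0.5388, -0.3592).
r_{12} = q_1·w_2 = 3.9513.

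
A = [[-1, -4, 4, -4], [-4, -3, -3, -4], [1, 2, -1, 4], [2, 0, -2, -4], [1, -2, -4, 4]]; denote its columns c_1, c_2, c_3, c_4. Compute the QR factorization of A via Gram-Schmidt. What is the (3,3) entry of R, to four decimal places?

c_1 = (-1, -4, 1, 2, 1); ‖c_1‖ = 4.7958, so q_1 = (-0.2085, -0.8341, 0.2085, 0.4170, 0.2085).
q_1·c_2 = (-0.2085)·(-4) + (-0.8341)·(-3) + 0.2085·2 + 0.4170·0 + 0.2085·(-2) = 3.3362.
u_2 = c_2 − 3.3362·q_1 = (-3.3043, -0.2174, 1.3043, -1.3913, -2.6957).
‖u_2‖ = 4.6765, so q_2 = (-0.7066, -0.0465, 0.2789, -0.2975, -0.5764).
q_1·c_3 = (-0.2085)·4 + (-0.8341)·(-3) + 0.2085·(-1) + 0.4170·(-2) + 0.2085·(-4) = -0.2085; q_2·c_3 = (-0.7066)·4 + (-0.0465)·(-3) + 0.2789·(-1) + (-0.2975)·(-2) + (-0.5764)·(-4) = -0.0651.
u_3 = c_3 + 0.2085·q_1 + 0.0651·q_2 = (3.9105, -3.1769, -0.9384, -1.9324, -3.9940).
r_{33} = ‖u_3‖ = 6.7788.

r_{33} = 6.7788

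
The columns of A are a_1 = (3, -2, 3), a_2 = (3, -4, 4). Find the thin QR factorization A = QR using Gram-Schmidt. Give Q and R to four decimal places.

q_1 = a_1/‖a_1‖ = (3, -2, 3)/4.6904 = (0.6396, -0.4264, 0.6396).
r_{12} = q_1·a_2 = 6.1828.
u_2 = a_2 − 6.1828·q_1 = (-0.9545, -1.3636, 0.0455).
‖u_2‖ = 1.6652, so q_2 = (-0.5732, -0.8189, 0.0273).

Q = [[0.6396, -0.5732], [-0.4264, -0.8189], [0.6396, 0.0273]], R = [[4.6904, 6.1828], [0.0000, 1.6652]]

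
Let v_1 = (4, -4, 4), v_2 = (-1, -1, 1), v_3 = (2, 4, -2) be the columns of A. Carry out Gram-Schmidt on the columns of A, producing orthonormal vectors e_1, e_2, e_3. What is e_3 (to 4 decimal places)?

e_3 = (0.0000, 0.7071, 0.7071)

e_1 = v_1/‖v_1‖ = (4, -4, 4)/6.9282 = (0.5774, -0.5774, 0.5774).
r_{12} = e_1·v_2 = 0.5774.
u_2 = v_2 − 0.5774·e_1 = (-1.3333, -0.6667, 0.6667).
‖u_2‖ = 1.6330, so e_2 = (-0.8165, -0.4082, 0.4082).
r_{13} = e_1·v_3 = -2.3094; r_{23} = e_2·v_3 = -4.0825.
u_3 = v_3 + 2.3094·e_1 + 4.0825·e_2 = (0.0000, 1.0000, 1.0000).
‖u_3‖ = 1.4142, so e_3 = (0.0000, 0.7071, 0.7071).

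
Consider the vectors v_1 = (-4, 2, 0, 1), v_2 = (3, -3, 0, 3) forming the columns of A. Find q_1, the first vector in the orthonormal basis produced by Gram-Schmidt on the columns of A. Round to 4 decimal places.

q_1 = v_1/‖v_1‖ = (-4, 2, 0, 1)/4.5826 = (-0.8729, 0.4364, 0.0000, 0.2182).

q_1 = (-0.8729, 0.4364, 0.0000, 0.2182)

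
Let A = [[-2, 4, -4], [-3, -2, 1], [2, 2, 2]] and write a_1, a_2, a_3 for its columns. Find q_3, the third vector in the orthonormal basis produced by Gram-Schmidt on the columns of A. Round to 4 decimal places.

q_3 = (-0.0995, 0.5970, 0.7960)

a_1 = (-2, -3, 2); ‖a_1‖ = 4.1231, so q_1 = (-0.4851, -0.7276, 0.4851).
q_1·a_2 = (-0.4851)·4 + (-0.7276)·(-2) + 0.4851·2 = 0.4851.
u_2 = a_2 − 0.4851·q_1 = (4.2353, -1.6471, 1.7647).
‖u_2‖ = 4.8749, so q_2 = (0.8688, -0.3379, 0.3620).
q_1·a_3 = (-0.4851)·(-4) + (-0.7276)·1 + 0.4851·2 = 2.1828; q_2·a_3 = 0.8688·(-4) + (-0.3379)·1 + 0.3620·2 = -3.0890.
u_3 = a_3 − 2.1828·q_1 + 3.0890·q_2 = (-0.2574, 1.5446, 2.0594).
‖u_3‖ = 2.5871, so q_3 = (-0.0995, 0.5970, 0.7960).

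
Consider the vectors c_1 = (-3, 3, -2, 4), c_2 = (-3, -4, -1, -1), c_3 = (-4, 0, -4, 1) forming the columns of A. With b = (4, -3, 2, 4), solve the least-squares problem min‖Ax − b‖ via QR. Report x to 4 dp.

x = (0.9972, 0.9392, -1.7582)

e_1 = c_1/‖c_1‖ = (-3, 3, -2, 4)/6.1644 = (-0.4867, 0.4867, -0.3244, 0.6489).
r_{12} = e_1·c_2 = -0.8111.
u_2 = c_2 + 0.8111·e_1 = (-3.3947, -3.6053, -1.2632, -0.4737).
‖u_2‖ = 5.1325, so e_2 = (-0.6614, -0.7024, -0.2461, -0.0923).
r_{13} = e_1·c_3 = 3.8933; r_{23} = e_2·c_3 = 3.5379.
u_3 = c_3 − 3.8933·e_1 − 3.5379·e_2 = (0.2348, 0.5904, -1.8661, -1.1998).
‖u_3‖ = 2.3077, so e_3 = (0.1017, 0.2558, -0.8086, -0.5199).
Qᵀb = (-1.4600, -1.3998, -4.0575).
Back-substitute: x_3 = -4.0575/2.3077 = -1.7582.
x_2 = (-1.3998 − 3.5379·(-1.7582))/5.1325 = 0.9392.
x_1 = (-1.4600 + 0.8111·0.9392 − 3.8933·(-1.7582))/6.1644 = 0.9972.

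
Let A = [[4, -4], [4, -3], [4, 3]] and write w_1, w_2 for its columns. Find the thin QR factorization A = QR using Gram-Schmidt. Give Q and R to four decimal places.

w_1 = (4, 4, 4); ‖w_1‖ = 6.9282, so e_1 = (0.5774, 0.5774, 0.5774).
e_1·w_2 = 0.5774·(-4) + 0.5774·(-3) + 0.5774·3 = -2.3094.
u_2 = w_2 + 2.3094·e_1 = (-2.6667, -1.6667, 4.3333).
‖u_2‖ = 5.3541, so e_2 = (-0.4981, -0.3113, 0.8093).

Q = [[0.5774, -0.4981], [0.5774, -0.3113], [0.5774, 0.8093]], R = [[6.9282, -2.3094], [0.0000, 5.3541]]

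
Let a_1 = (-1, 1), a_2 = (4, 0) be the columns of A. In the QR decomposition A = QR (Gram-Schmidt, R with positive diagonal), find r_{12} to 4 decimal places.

a_1 = (-1, 1); ‖a_1‖ = 1.4142, so q_1 = (-0.7071, 0.7071).
r_{12} = q_1·a_2 = -2.8284.

r_{12} = -2.8284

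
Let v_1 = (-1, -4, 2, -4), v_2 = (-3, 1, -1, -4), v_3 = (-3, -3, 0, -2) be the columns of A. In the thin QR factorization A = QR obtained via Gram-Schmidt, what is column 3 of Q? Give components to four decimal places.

q_3 = (-0.6777, -0.4633, -0.3204, 0.4726)

v_1 = (-1, -4, 2, -4); ‖v_1‖ = 6.0828, so q_1 = (-0.1644, -0.6576, 0.3288, -0.6576).
q_1·v_2 = (-0.1644)·(-3) + (-0.6576)·1 + 0.3288·(-1) + (-0.6576)·(-4) = 2.1372.
u_2 = v_2 − 2.1372·q_1 = (-2.6486, 2.4054, -1.7027, -2.5946).
‖u_2‖ = 4.7363, so q_2 = (-0.5592, 0.5079, -0.3595, -0.5478).
q_1·v_3 = (-0.1644)·(-3) + (-0.6576)·(-3) + 0.3288·0 + (-0.6576)·(-2) = 3.7812; q_2·v_3 = (-0.5592)·(-3) + 0.5079·(-3) + (-0.3595)·0 + (-0.5478)·(-2) = 1.2497.
u_3 = v_3 − 3.7812·q_1 − 1.2497·q_2 = (-1.6795, -1.1482, -0.7940, 1.1711).
‖u_3‖ = 2.4781, so q_3 = (-0.6777, -0.4633, -0.3204, 0.4726).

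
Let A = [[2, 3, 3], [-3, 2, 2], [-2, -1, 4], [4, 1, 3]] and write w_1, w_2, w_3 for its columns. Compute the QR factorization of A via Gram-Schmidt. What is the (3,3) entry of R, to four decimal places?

r_{33} = 5.3272

e_1 = w_1/‖w_1‖ = (2, -3, -2, 4)/5.7446 = (0.3482, -0.5222, -0.3482, 0.6963).
r_{12} = e_1·w_2 = 1.0445.
u_2 = w_2 − 1.0445·e_1 = (2.6364, 2.5455, -0.6364, 0.2727).
‖u_2‖ = 3.7295, so e_2 = (0.7069, 0.6825, -0.1706, 0.0731).
r_{13} = e_1·w_3 = 0.6963; r_{23} = e_2·w_3 = 3.0226.
u_3 = w_3 − 0.6963·e_1 − 3.0226·e_2 = (0.6209, 0.3007, 4.7582, 2.2941).
r_{33} = ‖u_3‖ = 5.3272.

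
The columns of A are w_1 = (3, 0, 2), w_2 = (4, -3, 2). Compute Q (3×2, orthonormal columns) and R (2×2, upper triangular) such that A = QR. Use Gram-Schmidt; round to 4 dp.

e_1 = w_1/‖w_1‖ = (3, 0, 2)/3.6056 = (0.8321, 0.0000, 0.5547).
r_{12} = e_1·w_2 = 4.4376.
u_2 = w_2 − 4.4376·e_1 = (0.3077, -3.0000, -0.4615).
‖u_2‖ = 3.0509, so e_2 = (0.1009, -0.9833, -0.1513).

Q = [[0.8321, 0.1009], [0.0000, -0.9833], [0.5547, -0.1513]], R = [[3.6056, 4.4376], [0.0000, 3.0509]]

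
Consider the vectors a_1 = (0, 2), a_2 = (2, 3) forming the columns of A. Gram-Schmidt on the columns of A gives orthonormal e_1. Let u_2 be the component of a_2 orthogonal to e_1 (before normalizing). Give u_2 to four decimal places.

a_1 = (0, 2); ‖a_1‖ = 2.0000, so e_1 = (0.0000, 1.0000).
e_1·a_2 = 0.0000·2 + 1.0000·3 = 3.0000.
u_2 = a_2 − 3.0000·e_1 = (2.0000, 0.0000).

u_2 = (2.0000, 0.0000)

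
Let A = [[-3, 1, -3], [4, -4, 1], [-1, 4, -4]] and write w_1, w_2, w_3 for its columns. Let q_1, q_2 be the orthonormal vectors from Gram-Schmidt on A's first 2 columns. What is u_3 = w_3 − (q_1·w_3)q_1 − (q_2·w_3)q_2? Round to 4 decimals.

w_1 = (-3, 4, -1); ‖w_1‖ = 5.0990, so q_1 = (-0.5883, 0.7845, -0.1961).
q_1·w_2 = (-0.5883)·1 + 0.7845·(-4) + (-0.1961)·4 = -4.5107.
u_2 = w_2 + 4.5107·q_1 = (-1.6538, -0.4615, 3.1154).
‖u_2‖ = 3.5572, so q_2 = (-0.4649, -0.1297, 0.8758).
q_1·w_3 = (-0.5883)·(-3) + 0.7845·1 + (-0.1961)·(-4) = 3.3340; q_2·w_3 = (-0.4649)·(-3) + (-0.1297)·1 + 0.8758·(-4) = -2.2381.
u_3 = w_3 − 3.3340·q_1 + 2.2381·q_2 = (-2.0790, -1.9058, -1.3860).

u_3 = (-2.0790, -1.9058, -1.3860)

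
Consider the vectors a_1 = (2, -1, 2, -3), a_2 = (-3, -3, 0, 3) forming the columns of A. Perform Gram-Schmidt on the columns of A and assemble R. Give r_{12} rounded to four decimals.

a_1 = (2, -1, 2, -3); ‖a_1‖ = 4.2426, so e_1 = (0.4714, -0.2357, 0.4714, -0.7071).
r_{12} = e_1·a_2 = -2.8284.

r_{12} = -2.8284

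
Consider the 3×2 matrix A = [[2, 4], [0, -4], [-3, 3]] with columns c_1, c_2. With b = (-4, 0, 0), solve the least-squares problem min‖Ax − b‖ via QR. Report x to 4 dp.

c_1 = (2, 0, -3); ‖c_1‖ = 3.6056, so e_1 = (0.5547, 0.0000, -0.8321).
e_1·c_2 = 0.5547·4 + 0.0000·(-4) + (-0.8321)·3 = -0.2774.
u_2 = c_2 + 0.2774·e_1 = (4.1538, -4.0000, 2.7692).
‖u_2‖ = 6.3971, so e_2 = (0.6493, -0.6253, 0.4329).
Qᵀb = (-2.2188, -2.5973).
Back-substitute: x_2 = -2.5973/6.3971 = -0.4060.
x_1 = (-2.2188 + 0.2774·(-0.4060))/3.6056 = -0.6466.

x = (-0.6466, -0.4060)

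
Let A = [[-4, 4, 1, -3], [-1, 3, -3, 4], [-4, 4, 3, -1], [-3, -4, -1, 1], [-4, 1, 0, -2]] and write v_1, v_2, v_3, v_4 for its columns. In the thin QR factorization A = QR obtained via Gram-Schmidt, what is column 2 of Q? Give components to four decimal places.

e_1 = v_1/‖v_1‖ = (-4, -1, -4, -3, -4)/7.6158 = (-0.5252, -0.1313, -0.5252, -0.3939, -0.5252).
r_{12} = e_1·v_2 = -3.5453.
u_2 = v_2 + 3.5453·e_1 = (2.1379, 2.5345, 2.1379, -5.3966, -0.8621).
‖u_2‖ = 6.7403, so e_2 = (0.3172, 0.3760, 0.3172, -0.8006, -0.1279).

e_2 = (0.3172, 0.3760, 0.3172, -0.8006, -0.1279)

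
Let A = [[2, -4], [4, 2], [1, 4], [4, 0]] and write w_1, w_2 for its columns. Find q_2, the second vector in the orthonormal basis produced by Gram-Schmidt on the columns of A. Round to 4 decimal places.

w_1 = (2, 4, 1, 4); ‖w_1‖ = 6.0828, so q_1 = (0.3288, 0.6576, 0.1644, 0.6576).
q_1·w_2 = 0.3288·(-4) + 0.6576·2 + 0.1644·4 + 0.6576·0 = 0.6576.
u_2 = w_2 − 0.6576·q_1 = (-4.2162, 1.5676, 3.8919, -0.4324).
‖u_2‖ = 5.9639, so q_2 = (-0.7070, 0.2628, 0.6526, -0.0725).

q_2 = (-0.7070, 0.2628, 0.6526, -0.0725)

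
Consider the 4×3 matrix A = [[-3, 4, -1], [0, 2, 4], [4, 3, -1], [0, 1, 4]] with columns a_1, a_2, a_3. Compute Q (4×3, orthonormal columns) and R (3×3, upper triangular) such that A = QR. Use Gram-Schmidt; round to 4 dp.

Q = [[-0.6000, 0.7303, -0.3104], [0.0000, 0.3651, 0.6371], [0.8000, 0.5477, -0.2328], [0.0000, 0.1826, 0.6660]], R = [[5.0000, 0.0000, -0.2000], [0.0000, 5.4772, 0.9129], [0.0000, 0.0000, 5.7556]]

q_1 = a_1/‖a_1‖ = (-3, 0, 4, 0)/5.0000 = (-0.6000, 0.0000, 0.8000, 0.0000).
r_{12} = q_1·a_2 = 0.0000.
u_2 = a_2 − 0.0000·q_1 = (4.0000, 2.0000, 3.0000, 1.0000).
‖u_2‖ = 5.4772, so q_2 = (0.7303, 0.3651, 0.5477, 0.1826).
r_{13} = q_1·a_3 = -0.2000; r_{23} = q_2·a_3 = 0.9129.
u_3 = a_3 + 0.2000·q_1 − 0.9129·q_2 = (-1.7867, 3.6667, -1.3400, 3.8333).
‖u_3‖ = 5.7556, so q_3 = (-0.3104, 0.6371, -0.2328, 0.6660).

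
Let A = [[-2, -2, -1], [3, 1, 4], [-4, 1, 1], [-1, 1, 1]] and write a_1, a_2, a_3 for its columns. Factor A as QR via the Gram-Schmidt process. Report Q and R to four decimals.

q_1 = a_1/‖a_1‖ = (-2, 3, -4, -1)/5.4772 = (-0.3651, 0.5477, -0.7303, -0.1826).
r_{12} = q_1·a_2 = 0.3651.
u_2 = a_2 − 0.3651·q_1 = (-1.8667, 0.8000, 1.2667, 1.0667).
‖u_2‖ = 2.6204, so q_2 = (-0.7124, 0.3053, 0.4834, 0.4071).
r_{13} = q_1·a_3 = 1.6432; r_{23} = q_2·a_3 = 2.8240.
u_3 = a_3 − 1.6432·q_1 − 2.8240·q_2 = (1.6117, 2.2379, 0.8350, 0.1505).
‖u_3‖ = 2.8853, so q_3 = (0.5586, 0.7756, 0.2894, 0.0522).

Q = [[-0.3651, -0.7124, 0.5586], [0.5477, 0.3053, 0.7756], [-0.7303, 0.4834, 0.2894], [-0.1826, 0.4071, 0.0522]], R = [[5.4772, 0.3651, 1.6432], [0.0000, 2.6204, 2.8240], [0.0000, 0.0000, 2.8853]]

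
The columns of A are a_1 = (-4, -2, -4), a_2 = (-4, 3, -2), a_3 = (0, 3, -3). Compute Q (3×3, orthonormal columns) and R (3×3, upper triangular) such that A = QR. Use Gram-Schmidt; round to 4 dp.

a_1 = (-4, -2, -4); ‖a_1‖ = 6.0000, so q_1 = (-0.6667, -0.3333, -0.6667).
q_1·a_2 = (-0.6667)·(-4) + (-0.3333)·3 + (-0.6667)·(-2) = 3.0000.
u_2 = a_2 − 3.0000·q_1 = (-2.0000, 4.0000, 0.0000).
‖u_2‖ = 4.4721, so q_2 = (-0.4472, 0.8944, 0.0000).
q_1·a_3 = (-0.6667)·0 + (-0.3333)·3 + (-0.6667)·(-3) = 1.0000; q_2·a_3 = (-0.4472)·0 + 0.8944·3 + 0.0000·(-3) = 2.6833.
u_3 = a_3 − 1.0000·q_1 − 2.6833·q_2 = (1.8667, 0.9333, -2.3333).
‖u_3‖ = 3.1305, so q_3 = (0.5963, 0.2981, -0.7454).

Q = [[-0.6667, -0.4472, 0.5963], [-0.3333, 0.8944, 0.2981], [-0.6667, 0.0000, -0.7454]], R = [[6.0000, 3.0000, 1.0000], [0.0000, 4.4721, 2.6833], [0.0000, 0.0000, 3.1305]]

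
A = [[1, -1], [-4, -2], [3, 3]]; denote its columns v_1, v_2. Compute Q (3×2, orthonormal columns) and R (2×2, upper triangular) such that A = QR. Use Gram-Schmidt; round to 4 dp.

Q = [[0.1961, -0.7926], [-0.7845, 0.2265], [0.5883, 0.5661]], R = [[5.0990, 3.1379], [0.0000, 2.0381]]

e_1 = v_1/‖v_1‖ = (1, -4, 3)/5.0990 = (0.1961, -0.7845, 0.5883).
r_{12} = e_1·v_2 = 3.1379.
u_2 = v_2 − 3.1379·e_1 = (-1.6154, 0.4615, 1.1538).
‖u_2‖ = 2.0381, so e_2 = (-0.7926, 0.2265, 0.5661).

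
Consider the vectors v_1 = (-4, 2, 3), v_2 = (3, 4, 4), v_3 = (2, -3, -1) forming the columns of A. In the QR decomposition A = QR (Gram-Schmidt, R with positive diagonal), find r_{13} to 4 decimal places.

v_1 = (-4, 2, 3); ‖v_1‖ = 5.3852, so e_1 = (-0.7428, 0.3714, 0.5571).
r_{13} = e_1·v_3 = -3.1568.

r_{13} = -3.1568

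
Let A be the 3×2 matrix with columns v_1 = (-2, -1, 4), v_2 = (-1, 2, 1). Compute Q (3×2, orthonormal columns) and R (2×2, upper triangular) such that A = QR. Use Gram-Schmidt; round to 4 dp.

v_1 = (-2, -1, 4); ‖v_1‖ = 4.5826, so q_1 = (-0.4364, -0.2182, 0.8729).
q_1·v_2 = (-0.4364)·(-1) + (-0.2182)·2 + 0.8729·1 = 0.8729.
u_2 = v_2 − 0.8729·q_1 = (-0.6190, 2.1905, 0.2381).
‖u_2‖ = 2.2887, so q_2 = (-0.2705, 0.9571, 0.1040).

Q = [[-0.4364, -0.2705], [-0.2182, 0.9571], [0.8729, 0.1040]], R = [[4.5826, 0.8729], [0.0000, 2.2887]]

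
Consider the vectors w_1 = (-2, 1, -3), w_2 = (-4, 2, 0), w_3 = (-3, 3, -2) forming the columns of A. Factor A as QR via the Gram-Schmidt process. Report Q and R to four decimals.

e_1 = w_1/‖w_1‖ = (-2, 1, -3)/3.7417 = (-0.5345, 0.2673, -0.8018).
r_{12} = e_1·w_2 = 2.6726.
u_2 = w_2 − 2.6726·e_1 = (-2.5714, 1.2857, 2.1429).
‖u_2‖ = 3.5857, so e_2 = (-0.7171, 0.3586, 0.5976).
r_{13} = e_1·w_3 = 4.0089; r_{23} = e_2·w_3 = 2.0319.
u_3 = w_3 − 4.0089·e_1 − 2.0319·e_2 = (0.6000, 1.2000, 0.0000).
‖u_3‖ = 1.3416, so e_3 = (0.4472, 0.8944, 0.0000).

Q = [[-0.5345, -0.7171, 0.4472], [0.2673, 0.3586, 0.8944], [-0.8018, 0.5976, 0.0000]], R = [[3.7417, 2.6726, 4.0089], [0.0000, 3.5857, 2.0319], [0.0000, 0.0000, 1.3416]]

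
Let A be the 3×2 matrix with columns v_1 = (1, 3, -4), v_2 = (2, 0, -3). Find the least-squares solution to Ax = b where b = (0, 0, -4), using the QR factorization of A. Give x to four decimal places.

x = (0.2817, 0.6197)

v_1 = (1, 3, -4); ‖v_1‖ = 5.0990, so e_1 = (0.1961, 0.5883, -0.7845).
e_1·v_2 = 0.1961·2 + 0.5883·0 + (-0.7845)·(-3) = 2.7456.
u_2 = v_2 − 2.7456·e_1 = (1.4615, -1.6154, -0.8462).
‖u_2‖ = 2.3370, so e_2 = (0.6254, -0.6912, -0.3621).
Qᵀb = (3.1379, 1.4483).
Back-substitute: x_2 = 1.4483/2.3370 = 0.6197.
x_1 = (3.1379 − 2.7456·0.6197)/5.0990 = 0.2817.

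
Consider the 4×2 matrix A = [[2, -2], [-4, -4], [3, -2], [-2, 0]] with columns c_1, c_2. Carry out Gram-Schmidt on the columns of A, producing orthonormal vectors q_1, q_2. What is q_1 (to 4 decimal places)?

c_1 = (2, -4, 3, -2); ‖c_1‖ = 5.7446, so q_1 = (0.3482, -0.6963, 0.5222, -0.3482).

q_1 = (0.3482, -0.6963, 0.5222, -0.3482)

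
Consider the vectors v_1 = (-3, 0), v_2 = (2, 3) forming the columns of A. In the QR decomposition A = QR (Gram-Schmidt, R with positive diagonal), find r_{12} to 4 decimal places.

v_1 = (-3, 0); ‖v_1‖ = 3.0000, so e_1 = (-1.0000, 0.0000).
r_{12} = e_1·v_2 = -2.0000.

r_{12} = -2.0000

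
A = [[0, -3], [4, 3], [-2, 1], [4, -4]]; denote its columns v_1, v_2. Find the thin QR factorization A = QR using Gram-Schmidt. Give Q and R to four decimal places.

Q = [[0.0000, -0.5145], [0.6667, 0.6288], [-0.3333, 0.1143], [0.6667, -0.5717]], R = [[6.0000, -1.0000], [0.0000, 5.8310]]

v_1 = (0, 4, -2, 4); ‖v_1‖ = 6.0000, so q_1 = (0.0000, 0.6667, -0.3333, 0.6667).
q_1·v_2 = 0.0000·(-3) + 0.6667·3 + (-0.3333)·1 + 0.6667·(-4) = -1.0000.
u_2 = v_2 + 1.0000·q_1 = (-3.0000, 3.6667, 0.6667, -3.3333).
‖u_2‖ = 5.8310, so q_2 = (-0.5145, 0.6288, 0.1143, -0.5717).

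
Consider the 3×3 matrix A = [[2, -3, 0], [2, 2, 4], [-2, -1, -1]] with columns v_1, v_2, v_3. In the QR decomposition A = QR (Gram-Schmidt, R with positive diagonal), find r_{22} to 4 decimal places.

r_{22} = 3.7417

v_1 = (2, 2, -2); ‖v_1‖ = 3.4641, so q_1 = (0.5774, 0.5774, -0.5774).
q_1·v_2 = 0.5774·(-3) + 0.5774·2 + (-0.5774)·(-1) = 0.0000.
u_2 = v_2 + 0.0000·q_1 = (-3.0000, 2.0000, -1.0000).
r_{22} = ‖u_2‖ = 3.7417.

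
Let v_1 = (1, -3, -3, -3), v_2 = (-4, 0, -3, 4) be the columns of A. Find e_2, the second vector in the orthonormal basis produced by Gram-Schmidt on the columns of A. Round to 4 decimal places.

e_2 = (-0.5986, -0.1197, -0.5986, 0.5188)

e_1 = v_1/‖v_1‖ = (1, -3, -3, -3)/5.2915 = (0.1890, -0.5669, -0.5669, -0.5669).
r_{12} = e_1·v_2 = -1.3229.
u_2 = v_2 + 1.3229·e_1 = (-3.7500, -0.7500, -3.7500, 3.2500).
‖u_2‖ = 6.2650, so e_2 = (-0.5986, -0.1197, -0.5986, 0.5188).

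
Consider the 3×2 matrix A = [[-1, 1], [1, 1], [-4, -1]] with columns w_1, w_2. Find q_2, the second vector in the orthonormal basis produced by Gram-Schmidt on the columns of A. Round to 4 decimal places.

w_1 = (-1, 1, -4); ‖w_1‖ = 4.2426, so q_1 = (-0.2357, 0.2357, -0.9428).
q_1·w_2 = (-0.2357)·1 + 0.2357·1 + (-0.9428)·(-1) = 0.9428.
u_2 = w_2 − 0.9428·q_1 = (1.2222, 0.7778, -0.1111).
‖u_2‖ = 1.4530, so q_2 = (0.8412, 0.5353, -0.0765).

q_2 = (0.8412, 0.5353, -0.0765)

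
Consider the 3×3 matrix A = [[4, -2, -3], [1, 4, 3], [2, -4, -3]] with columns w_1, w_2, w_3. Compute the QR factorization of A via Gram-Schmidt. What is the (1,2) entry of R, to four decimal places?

w_1 = (4, 1, 2); ‖w_1‖ = 4.5826, so q_1 = (0.8729, 0.2182, 0.4364).
r_{12} = q_1·w_2 = -2.6186.

r_{12} = -2.6186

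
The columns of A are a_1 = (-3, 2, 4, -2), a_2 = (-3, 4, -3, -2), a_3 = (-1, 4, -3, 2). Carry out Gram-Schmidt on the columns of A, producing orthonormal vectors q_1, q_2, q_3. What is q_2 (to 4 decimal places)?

a_1 = (-3, 2, 4, -2); ‖a_1‖ = 5.7446, so q_1 = (-0.5222, 0.3482, 0.6963, -0.3482).
q_1·a_2 = (-0.5222)·(-3) + 0.3482·4 + 0.6963·(-3) + (-0.3482)·(-2) = 1.5667.
u_2 = a_2 − 1.5667·q_1 = (-2.1818, 3.4545, -4.0909, -1.4545).
‖u_2‖ = 5.9620, so q_2 = (-0.3660, 0.5794, -0.6862, -0.2440).

q_2 = (-0.3660, 0.5794, -0.6862, -0.2440)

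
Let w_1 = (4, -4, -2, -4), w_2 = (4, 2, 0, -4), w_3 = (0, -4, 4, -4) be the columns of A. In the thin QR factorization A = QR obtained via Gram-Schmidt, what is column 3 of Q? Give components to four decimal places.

w_1 = (4, -4, -2, -4); ‖w_1‖ = 7.2111, so e_1 = (0.5547, -0.5547, -0.2774, -0.5547).
e_1·w_2 = 0.5547·4 + (-0.5547)·2 + (-0.2774)·0 + (-0.5547)·(-4) = 3.3282.
u_2 = w_2 − 3.3282·e_1 = (2.1538, 3.8462, 0.9231, -2.1538).
‖u_2‖ = 4.9923, so e_2 = (0.4314, 0.7704, 0.1849, -0.4314).
e_1·w_3 = 0.5547·0 + (-0.5547)·(-4) + (-0.2774)·4 + (-0.5547)·(-4) = 3.3282; e_2·w_3 = 0.4314·0 + 0.7704·(-4) + 0.1849·4 + (-0.4314)·(-4) = -0.6163.
u_3 = w_3 − 3.3282·e_1 + 0.6163·e_2 = (-1.5802, -1.6790, 5.0370, -2.4198).
‖u_3‖ = 6.0451, so e_3 = (-0.2614, -0.2777, 0.8332, -0.4003).

e_3 = (-0.2614, -0.2777, 0.8332, -0.4003)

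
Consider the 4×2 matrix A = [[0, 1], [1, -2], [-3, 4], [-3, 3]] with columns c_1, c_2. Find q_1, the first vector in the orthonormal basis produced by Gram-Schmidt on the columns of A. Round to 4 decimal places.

c_1 = (0, 1, -3, -3); ‖c_1‖ = 4.3589, so q_1 = (0.0000, 0.2294, -0.6882, -0.6882).

q_1 = (0.0000, 0.2294, -0.6882, -0.6882)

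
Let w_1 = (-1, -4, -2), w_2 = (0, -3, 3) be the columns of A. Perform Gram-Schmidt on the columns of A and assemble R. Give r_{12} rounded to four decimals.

r_{12} = 1.3093

w_1 = (-1, -4, -2); ‖w_1‖ = 4.5826, so q_1 = (-0.2182, -0.8729, -0.4364).
r_{12} = q_1·w_2 = 1.3093.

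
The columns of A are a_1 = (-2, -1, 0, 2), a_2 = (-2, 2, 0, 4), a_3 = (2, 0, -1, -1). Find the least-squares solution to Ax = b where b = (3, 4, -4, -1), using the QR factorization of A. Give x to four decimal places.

a_1 = (-2, -1, 0, 2); ‖a_1‖ = 3.0000, so q_1 = (-0.6667, -0.3333, 0.0000, 0.6667).
q_1·a_2 = (-0.6667)·(-2) + (-0.3333)·2 + 0.0000·0 + 0.6667·4 = 3.3333.
u_2 = a_2 − 3.3333·q_1 = (0.2222, 3.1111, 0.0000, 1.7778).
‖u_2‖ = 3.5901, so q_2 = (0.0619, 0.8666, 0.0000, 0.4952).
q_1·a_3 = (-0.6667)·2 + (-0.3333)·0 + 0.0000·(-1) + 0.6667·(-1) = -2.0000; q_2·a_3 = 0.0619·2 + 0.8666·0 + 0.0000·(-1) + 0.4952·(-1) = -0.3714.
u_3 = a_3 + 2.0000·q_1 + 0.3714·q_2 = (0.6897, -0.3448, -1.0000, 0.5172).
‖u_3‖ = 1.3646, so q_3 = (0.5054, -0.2527, -0.7328, 0.3790).
Qᵀb = (-4.0000, 3.1568, 3.0577).
Back-substitute: x_3 = 3.0577/1.3646 = 2.2407.
x_2 = (3.1568 + 0.3714·2.2407)/3.5901 = 1.1111.
x_1 = (-4.0000 − 3.3333·1.1111 + 2.0000·2.2407)/3.0000 = -1.0741.

x = (-1.0741, 1.1111, 2.2407)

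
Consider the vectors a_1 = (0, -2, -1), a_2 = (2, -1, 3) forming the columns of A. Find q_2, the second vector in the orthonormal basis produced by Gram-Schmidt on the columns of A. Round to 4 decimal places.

a_1 = (0, -2, -1); ‖a_1‖ = 2.2361, so q_1 = (0.0000, -0.8944, -0.4472).
q_1·a_2 = 0.0000·2 + (-0.8944)·(-1) + (-0.4472)·3 = -0.4472.
u_2 = a_2 + 0.4472·q_1 = (2.0000, -1.4000, 2.8000).
‖u_2‖ = 3.7148, so q_2 = (0.5384, -0.3769, 0.7537).

q_2 = (0.5384, -0.3769, 0.7537)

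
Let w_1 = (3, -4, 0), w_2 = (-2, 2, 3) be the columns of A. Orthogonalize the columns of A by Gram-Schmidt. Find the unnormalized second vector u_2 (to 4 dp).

q_1 = w_1/‖w_1‖ = (3, -4, 0)/5.0000 = (0.6000, -0.8000, 0.0000).
r_{12} = q_1·w_2 = -2.8000.
u_2 = w_2 + 2.8000·q_1 = (-0.3200, -0.2400, 3.0000).

u_2 = (-0.3200, -0.2400, 3.0000)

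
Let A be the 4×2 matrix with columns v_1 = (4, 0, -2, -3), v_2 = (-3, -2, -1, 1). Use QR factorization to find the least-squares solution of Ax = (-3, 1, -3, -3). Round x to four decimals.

x = (0.5113, 0.9098)

v_1 = (4, 0, -2, -3); ‖v_1‖ = 5.3852, so e_1 = (0.7428, 0.0000, -0.3714, -0.5571).
e_1·v_2 = 0.7428·(-3) + 0.0000·(-2) + (-0.3714)·(-1) + (-0.5571)·1 = -2.4140.
u_2 = v_2 + 2.4140·e_1 = (-1.2069, -2.0000, -1.8966, -0.3448).
‖u_2‖ = 3.0286, so e_2 = (-0.3985, -0.6604, -0.6262, -0.1139).
Qᵀb = (0.5571, 2.7553).
Back-substitute: x_2 = 2.7553/3.0286 = 0.9098.
x_1 = (0.5571 + 2.4140·0.9098)/5.3852 = 0.5113.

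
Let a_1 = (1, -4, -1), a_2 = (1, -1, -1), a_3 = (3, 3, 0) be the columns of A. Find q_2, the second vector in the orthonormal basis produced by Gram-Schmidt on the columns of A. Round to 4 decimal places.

q_2 = (0.6667, 0.3333, -0.6667)

a_1 = (1, -4, -1); ‖a_1‖ = 4.2426, so q_1 = (0.2357, -0.9428, -0.2357).
q_1·a_2 = 0.2357·1 + (-0.9428)·(-1) + (-0.2357)·(-1) = 1.4142.
u_2 = a_2 − 1.4142·q_1 = (0.6667, 0.3333, -0.6667).
‖u_2‖ = 1.0000, so q_2 = (0.6667, 0.3333, -0.6667).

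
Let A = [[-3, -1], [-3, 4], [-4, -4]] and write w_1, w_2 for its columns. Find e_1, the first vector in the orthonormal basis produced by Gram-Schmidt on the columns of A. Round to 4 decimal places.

e_1 = (-0.5145, -0.5145, -0.6860)

e_1 = w_1/‖w_1‖ = (-3, -3, -4)/5.8310 = (-0.5145, -0.5145, -0.6860).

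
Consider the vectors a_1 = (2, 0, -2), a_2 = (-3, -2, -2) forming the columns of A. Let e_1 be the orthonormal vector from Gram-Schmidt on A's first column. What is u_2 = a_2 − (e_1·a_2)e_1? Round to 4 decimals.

u_2 = (-2.5000, -2.0000, -2.5000)

e_1 = a_1/‖a_1‖ = (2, 0, -2)/2.8284 = (0.7071, 0.0000, -0.7071).
r_{12} = e_1·a_2 = -0.7071.
u_2 = a_2 + 0.7071·e_1 = (-2.5000, -2.0000, -2.5000).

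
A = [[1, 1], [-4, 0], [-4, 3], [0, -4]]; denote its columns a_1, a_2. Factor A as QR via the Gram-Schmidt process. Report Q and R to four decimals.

a_1 = (1, -4, -4, 0); ‖a_1‖ = 5.7446, so q_1 = (0.1741, -0.6963, -0.6963, 0.0000).
q_1·a_2 = 0.1741·1 + (-0.6963)·0 + (-0.6963)·3 + 0.0000·(-4) = -1.9149.
u_2 = a_2 + 1.9149·q_1 = (1.3333, -1.3333, 1.6667, -4.0000).
‖u_2‖ = 4.7258, so q_2 = (0.2821, -0.2821, 0.3527, -0.8464).

Q = [[0.1741, 0.2821], [-0.6963, -0.2821], [-0.6963, 0.3527], [0.0000, -0.8464]], R = [[5.7446, -1.9149], [0.0000, 4.7258]]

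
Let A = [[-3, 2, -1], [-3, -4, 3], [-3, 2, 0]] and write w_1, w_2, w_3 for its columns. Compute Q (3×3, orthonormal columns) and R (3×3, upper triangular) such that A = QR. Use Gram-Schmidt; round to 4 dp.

Q = [[-0.5774, 0.4082, -0.7071], [-0.5774, -0.8165, 0.0000], [-0.5774, 0.4082, 0.7071]], R = [[5.1962, 0.0000, -1.1547], [0.0000, 4.8990, -2.8577], [0.0000, 0.0000, 0.7071]]

w_1 = (-3, -3, -3); ‖w_1‖ = 5.1962, so e_1 = (-0.5774, -0.5774, -0.5774).
e_1·w_2 = (-0.5774)·2 + (-0.5774)·(-4) + (-0.5774)·2 = 0.0000.
u_2 = w_2 + 0.0000·e_1 = (2.0000, -4.0000, 2.0000).
‖u_2‖ = 4.8990, so e_2 = (0.4082, -0.8165, 0.4082).
e_1·w_3 = (-0.5774)·(-1) + (-0.5774)·3 + (-0.5774)·0 = -1.1547; e_2·w_3 = 0.4082·(-1) + (-0.8165)·3 + 0.4082·0 = -2.8577.
u_3 = w_3 + 1.1547·e_1 + 2.8577·e_2 = (-0.5000, 0.0000, 0.5000).
‖u_3‖ = 0.7071, so e_3 = (-0.7071, 0.0000, 0.7071).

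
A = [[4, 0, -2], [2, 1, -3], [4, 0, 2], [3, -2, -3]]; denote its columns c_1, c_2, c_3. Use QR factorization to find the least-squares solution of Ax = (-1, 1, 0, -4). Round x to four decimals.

c_1 = (4, 2, 4, 3); ‖c_1‖ = 6.7082, so q_1 = (0.5963, 0.2981, 0.5963, 0.4472).
q_1·c_2 = 0.5963·0 + 0.2981·1 + 0.5963·0 + 0.4472·(-2) = -0.5963.
u_2 = c_2 + 0.5963·q_1 = (0.3556, 1.1778, 0.3556, -1.7333).
‖u_2‖ = 2.1551, so q_2 = (0.1650, 0.5465, 0.1650, -0.8043).
q_1·c_3 = 0.5963·(-2) + 0.2981·(-3) + 0.5963·2 + 0.4472·(-3) = -2.2361; q_2·c_3 = 0.1650·(-2) + 0.5465·(-3) + 0.1650·2 + (-0.8043)·(-3) = 0.7734.
u_3 = c_3 + 2.2361·q_1 − 0.7734·q_2 = (-0.7943, -2.7560, 3.2057, -1.3780).
‖u_3‖ = 4.5168, so q_3 = (-0.1758, -0.6102, 0.7097, -0.3051).
Qᵀb = (-2.0870, 3.5987, 0.7860).
Back-substitute: x_3 = 0.7860/4.5168 = 0.1740.
x_2 = (3.5987 − 0.7734·0.1740)/2.1551 = 1.6074.
x_1 = (-2.0870 + 0.5963·1.6074 + 2.2361·0.1740)/6.7082 = -0.1102.

x = (-0.1102, 1.6074, 0.1740)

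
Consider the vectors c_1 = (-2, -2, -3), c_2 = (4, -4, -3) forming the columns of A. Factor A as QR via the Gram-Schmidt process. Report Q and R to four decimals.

Q = [[-0.4851, 0.8404], [-0.4851, -0.4886], [-0.7276, -0.2345]], R = [[4.1231, 2.1828], [0.0000, 6.0196]]

c_1 = (-2, -2, -3); ‖c_1‖ = 4.1231, so q_1 = (-0.4851, -0.4851, -0.7276).
q_1·c_2 = (-0.4851)·4 + (-0.4851)·(-4) + (-0.7276)·(-3) = 2.1828.
u_2 = c_2 − 2.1828·q_1 = (5.0588, -2.9412, -1.4118).
‖u_2‖ = 6.0196, so q_2 = (0.8404, -0.4886, -0.2345).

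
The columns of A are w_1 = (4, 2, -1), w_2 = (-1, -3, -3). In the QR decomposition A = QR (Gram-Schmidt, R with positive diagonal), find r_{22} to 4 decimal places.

w_1 = (4, 2, -1); ‖w_1‖ = 4.5826, so e_1 = (0.8729, 0.4364, -0.2182).
e_1·w_2 = 0.8729·(-1) + 0.4364·(-3) + (-0.2182)·(-3) = -1.5275.
u_2 = w_2 + 1.5275·e_1 = (0.3333, -2.3333, -3.3333).
r_{22} = ‖u_2‖ = 4.0825.

r_{22} = 4.0825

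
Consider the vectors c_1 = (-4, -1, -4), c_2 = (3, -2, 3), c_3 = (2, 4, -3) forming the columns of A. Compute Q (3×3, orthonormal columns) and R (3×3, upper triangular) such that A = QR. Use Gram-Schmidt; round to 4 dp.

Q = [[-0.6963, 0.1231, 0.7071], [-0.1741, -0.9847, 0.0000], [-0.6963, 0.1231, -0.7071]], R = [[5.7446, -3.8297, 0.0000], [0.0000, 2.7080, -4.0620], [0.0000, 0.0000, 3.5355]]

c_1 = (-4, -1, -4); ‖c_1‖ = 5.7446, so q_1 = (-0.6963, -0.1741, -0.6963).
q_1·c_2 = (-0.6963)·3 + (-0.1741)·(-2) + (-0.6963)·3 = -3.8297.
u_2 = c_2 + 3.8297·q_1 = (0.3333, -2.6667, 0.3333).
‖u_2‖ = 2.7080, so q_2 = (0.1231, -0.9847, 0.1231).
q_1·c_3 = (-0.6963)·2 + (-0.1741)·4 + (-0.6963)·(-3) = 0.0000; q_2·c_3 = 0.1231·2 + (-0.9847)·4 + 0.1231·(-3) = -4.0620.
u_3 = c_3 + 0.0000·q_1 + 4.0620·q_2 = (2.5000, 0.0000, -2.5000).
‖u_3‖ = 3.5355, so q_3 = (0.7071, 0.0000, -0.7071).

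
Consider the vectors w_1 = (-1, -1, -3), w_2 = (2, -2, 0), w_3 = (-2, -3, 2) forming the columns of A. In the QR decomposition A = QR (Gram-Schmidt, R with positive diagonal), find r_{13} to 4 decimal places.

w_1 = (-1, -1, -3); ‖w_1‖ = 3.3166, so q_1 = (-0.3015, -0.3015, -0.9045).
r_{13} = q_1·w_3 = -0.3015.

r_{13} = -0.3015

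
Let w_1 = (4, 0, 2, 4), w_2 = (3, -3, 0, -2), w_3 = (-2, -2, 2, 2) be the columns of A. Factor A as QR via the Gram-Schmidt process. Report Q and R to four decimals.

e_1 = w_1/‖w_1‖ = (4, 0, 2, 4)/6.0000 = (0.6667, 0.0000, 0.3333, 0.6667).
r_{12} = e_1·w_2 = 0.6667.
u_2 = w_2 − 0.6667·e_1 = (2.5556, -3.0000, -0.2222, -2.4444).
‖u_2‖ = 4.6428, so e_2 = (0.5504, -0.6462, -0.0479, -0.5265).
r_{13} = e_1·w_3 = 0.6667; r_{23} = e_2·w_3 = -0.9573.
u_3 = w_3 − 0.6667·e_1 + 0.9573·e_2 = (-1.9175, -2.6186, 1.7320, 1.0515).
‖u_3‖ = 3.8261, so e_3 = (-0.5012, -0.6844, 0.4527, 0.2748).

Q = [[0.6667, 0.5504, -0.5012], [0.0000, -0.6462, -0.6844], [0.3333, -0.0479, 0.4527], [0.6667, -0.5265, 0.2748]], R = [[6.0000, 0.6667, 0.6667], [0.0000, 4.6428, -0.9573], [0.0000, 0.0000, 3.8261]]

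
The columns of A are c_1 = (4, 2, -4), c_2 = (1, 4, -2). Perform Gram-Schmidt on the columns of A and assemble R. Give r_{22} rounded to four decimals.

r_{22} = 3.1447

e_1 = c_1/‖c_1‖ = (4, 2, -4)/6.0000 = (0.6667, 0.3333, -0.6667).
r_{12} = e_1·c_2 = 3.3333.
u_2 = c_2 − 3.3333·e_1 = (-1.2222, 2.8889, 0.2222).
r_{22} = ‖u_2‖ = 3.1447.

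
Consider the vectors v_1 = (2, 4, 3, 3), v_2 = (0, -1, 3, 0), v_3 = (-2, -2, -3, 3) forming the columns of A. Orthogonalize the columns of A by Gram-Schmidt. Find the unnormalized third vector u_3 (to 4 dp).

e_1 = v_1/‖v_1‖ = (2, 4, 3, 3)/6.1644 = (0.3244, 0.6489, 0.4867, 0.4867).
r_{12} = e_1·v_2 = 0.8111.
u_2 = v_2 − 0.8111·e_1 = (-0.2632, -1.5263, 2.6053, -0.3947).
‖u_2‖ = 3.0565, so e_2 = (-0.0861, -0.4994, 0.8524, -0.1291).
r_{13} = e_1·v_3 = -1.9467; r_{23} = e_2·v_3 = -1.7736.
u_3 = v_3 + 1.9467·e_1 + 1.7736·e_2 = (-1.5211, -1.6225, -0.5408, 3.7183).

u_3 = (-1.5211, -1.6225, -0.5408, 3.7183)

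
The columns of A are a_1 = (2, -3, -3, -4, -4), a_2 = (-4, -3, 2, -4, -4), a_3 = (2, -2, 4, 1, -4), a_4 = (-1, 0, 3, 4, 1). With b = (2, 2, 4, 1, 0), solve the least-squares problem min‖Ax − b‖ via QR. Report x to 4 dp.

e_1 = a_1/‖a_1‖ = (2, -3, -3, -4, -4)/7.3485 = (0.2722, -0.4082, -0.4082, -0.5443, -0.5443).
r_{12} = e_1·a_2 = 3.6742.
u_2 = a_2 − 3.6742·e_1 = (-5.0000, -1.5000, 3.5000, -2.0000, -2.0000).
‖u_2‖ = 6.8920, so e_2 = (-0.7255, -0.2176, 0.5078, -0.2902, -0.2902).
r_{13} = e_1·a_3 = 1.3608; r_{23} = e_2·a_3 = 1.8862.
u_3 = a_3 − 1.3608·e_1 − 1.8862·e_2 = (2.9981, -1.0339, 3.5977, 2.2881, -2.7119).
‖u_3‖ = 5.9658, so e_3 = (0.5025, -0.1733, 0.6031, 0.3835, -0.4546).
r_{14} = e_1·a_4 = -4.2186; r_{24} = e_2·a_4 = 0.7980; r_{34} = e_3·a_4 = 2.3862.
u_4 = a_4 + 4.2186·e_1 − 0.7980·e_2 − 2.3862·e_3 = (-0.4721, -1.1350, -0.5665, 1.0201, 0.0200).
‖u_4‖ = 1.6950, so e_4 = (-0.2785, -0.6696, -0.3342, 0.6018, 0.0118).
Qᵀb = (-2.4495, -0.1451, 3.4542, -2.6313).
Back-substitute: x_4 = -2.6313/1.6950 = -1.5524.
x_3 = (3.4542 − 2.3862·(-1.5524))/5.9658 = 1.1999.
x_2 = (-0.1451 − 1.8862·1.1999 − 0.7980·(-1.5524))/6.8920 = -0.1697.
x_1 = (-2.4495 − 3.6742·(-0.1697) − 1.3608·1.1999 + 4.2186·(-1.5524))/7.3485 = -1.3619.

x = (-1.3619, -0.1697, 1.1999, -1.5524)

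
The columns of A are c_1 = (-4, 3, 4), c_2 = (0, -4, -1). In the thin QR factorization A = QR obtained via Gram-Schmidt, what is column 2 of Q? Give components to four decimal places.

q_1 = c_1/‖c_1‖ = (-4, 3, 4)/6.4031 = (-0.6247, 0.4685, 0.6247).
r_{12} = q_1·c_2 = -2.4988.
u_2 = c_2 + 2.4988·q_1 = (-1.5610, -2.8293, 0.5610).
‖u_2‖ = 3.2796, so q_2 = (-0.4760, -0.8627, 0.1710).

q_2 = (-0.4760, -0.8627, 0.1710)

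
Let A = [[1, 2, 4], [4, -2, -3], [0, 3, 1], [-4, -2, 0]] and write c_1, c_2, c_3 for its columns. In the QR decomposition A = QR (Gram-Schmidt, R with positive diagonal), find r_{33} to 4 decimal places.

r_{33} = 3.0689

c_1 = (1, 4, 0, -4); ‖c_1‖ = 5.7446, so q_1 = (0.1741, 0.6963, 0.0000, -0.6963).
q_1·c_2 = 0.1741·2 + 0.6963·(-2) + 0.0000·3 + (-0.6963)·(-2) = 0.3482.
u_2 = c_2 − 0.3482·q_1 = (1.9394, -2.2424, 3.0000, -1.7576).
‖u_2‖ = 4.5693, so q_2 = (0.4244, -0.4908, 0.6566, -0.3846).
q_1·c_3 = 0.1741·4 + 0.6963·(-3) + 0.0000·1 + (-0.6963)·0 = -1.3926; q_2·c_3 = 0.4244·4 + (-0.4908)·(-3) + 0.6566·1 + (-0.3846)·0 = 3.8266.
u_3 = c_3 + 1.3926·q_1 − 3.8266·q_2 = (2.6183, -0.1524, -1.5123, 0.5022).
r_{33} = ‖u_3‖ = 3.0689.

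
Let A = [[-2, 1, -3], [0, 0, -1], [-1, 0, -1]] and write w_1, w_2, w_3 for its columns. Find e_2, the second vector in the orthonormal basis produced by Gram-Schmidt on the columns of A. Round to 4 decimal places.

w_1 = (-2, 0, -1); ‖w_1‖ = 2.2361, so e_1 = (-0.8944, 0.0000, -0.4472).
e_1·w_2 = (-0.8944)·1 + 0.0000·0 + (-0.4472)·0 = -0.8944.
u_2 = w_2 + 0.8944·e_1 = (0.2000, 0.0000, -0.4000).
‖u_2‖ = 0.4472, so e_2 = (0.4472, 0.0000, -0.8944).

e_2 = (0.4472, 0.0000, -0.8944)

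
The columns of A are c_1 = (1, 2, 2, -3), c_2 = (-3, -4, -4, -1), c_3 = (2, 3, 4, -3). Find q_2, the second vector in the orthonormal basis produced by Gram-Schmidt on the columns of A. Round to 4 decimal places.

q_2 = (-0.4006, -0.4216, -0.4216, -0.6957)

c_1 = (1, 2, 2, -3); ‖c_1‖ = 4.2426, so q_1 = (0.2357, 0.4714, 0.4714, -0.7071).
q_1·c_2 = 0.2357·(-3) + 0.4714·(-4) + 0.4714·(-4) + (-0.7071)·(-1) = -3.7712.
u_2 = c_2 + 3.7712·q_1 = (-2.1111, -2.2222, -2.2222, -3.6667).
‖u_2‖ = 5.2705, so q_2 = (-0.4006, -0.4216, -0.4216, -0.6957).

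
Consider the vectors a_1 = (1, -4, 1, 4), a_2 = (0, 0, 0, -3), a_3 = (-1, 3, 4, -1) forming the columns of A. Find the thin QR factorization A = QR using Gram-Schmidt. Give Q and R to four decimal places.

a_1 = (1, -4, 1, 4); ‖a_1‖ = 5.8310, so q_1 = (0.1715, -0.6860, 0.1715, 0.6860).
q_1·a_2 = 0.1715·0 + (-0.6860)·0 + 0.1715·0 + 0.6860·(-3) = -2.0580.
u_2 = a_2 + 2.0580·q_1 = (0.3529, -1.4118, 0.3529, -1.5882).
‖u_2‖ = 2.1828, so q_2 = (0.1617, -0.6468, 0.1617, -0.7276).
q_1·a_3 = 0.1715·(-1) + (-0.6860)·3 + 0.1715·4 + 0.6860·(-1) = -2.2295; q_2·a_3 = 0.1617·(-1) + (-0.6468)·3 + 0.1617·4 + (-0.7276)·(-1) = -0.7276.
u_3 = a_3 + 2.2295·q_1 + 0.7276·q_2 = (-0.5000, 1.0000, 4.5000, 0.0000).
‖u_3‖ = 4.6368, so q_3 = (-0.1078, 0.2157, 0.9705, 0.0000).

Q = [[0.1715, 0.1617, -0.1078], [-0.6860, -0.6468, 0.2157], [0.1715, 0.1617, 0.9705], [0.6860, -0.7276, 0.0000]], R = [[5.8310, -2.0580, -2.2295], [0.0000, 2.1828, -0.7276], [0.0000, 0.0000, 4.6368]]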